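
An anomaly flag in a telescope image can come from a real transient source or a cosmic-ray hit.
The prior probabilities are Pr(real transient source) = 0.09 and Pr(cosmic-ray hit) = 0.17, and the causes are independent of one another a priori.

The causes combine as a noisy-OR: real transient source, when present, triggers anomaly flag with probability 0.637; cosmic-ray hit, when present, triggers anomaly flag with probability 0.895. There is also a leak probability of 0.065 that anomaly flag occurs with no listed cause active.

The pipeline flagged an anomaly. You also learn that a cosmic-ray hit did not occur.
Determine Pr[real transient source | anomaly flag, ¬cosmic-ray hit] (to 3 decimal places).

Pr[real transient source | anomaly flag, ¬cosmic-ray hit] ≈ 0.501

Under noisy-OR, P(anomaly flag | causes) = 1 − (1−0.065)·∏(1−qᵢ) over the active causes.
P(anomaly flag | ¬cosmic-ray hit) = 0.065·0.91 + 0.660595·0.09 = 0.059150 + 0.059454 = 0.118604
Restricting to configurations with real transient source present: 0.660595·0.09 = 0.059454.
P(real transient source | anomaly flag, ¬cosmic-ray hit) = 0.059454 / 0.118604 ≈ 0.501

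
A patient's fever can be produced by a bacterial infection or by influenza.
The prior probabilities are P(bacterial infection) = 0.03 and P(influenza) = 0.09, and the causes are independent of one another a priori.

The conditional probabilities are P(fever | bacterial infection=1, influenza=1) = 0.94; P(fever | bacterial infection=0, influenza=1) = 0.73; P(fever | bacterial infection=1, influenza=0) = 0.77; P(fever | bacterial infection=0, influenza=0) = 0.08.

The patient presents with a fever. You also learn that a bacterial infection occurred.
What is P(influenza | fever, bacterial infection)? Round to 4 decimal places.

P(influenza | fever, bacterial infection) ≈ 0.1077

Sum P(fever|·) weighted by the priors over both values of influenza:
  P(fever | bacterial infection) = 0.77*0.91 + 0.94*0.09
        = 0.700700 + 0.084600 = 0.785300
Keeping only the influenza-present terms gives 0.084600, so
  P(influenza | fever, bacterial infection) = 0.084600 / 0.785300 ≈ 0.1077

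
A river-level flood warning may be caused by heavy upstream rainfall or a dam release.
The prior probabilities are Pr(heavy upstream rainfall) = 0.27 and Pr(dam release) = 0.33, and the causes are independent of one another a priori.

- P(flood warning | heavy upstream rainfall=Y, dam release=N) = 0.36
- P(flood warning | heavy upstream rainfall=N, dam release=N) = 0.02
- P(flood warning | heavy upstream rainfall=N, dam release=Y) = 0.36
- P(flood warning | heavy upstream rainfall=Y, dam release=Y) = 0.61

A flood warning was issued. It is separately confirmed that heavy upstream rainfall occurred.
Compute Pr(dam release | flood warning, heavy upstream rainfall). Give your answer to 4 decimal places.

Pr(dam release | flood warning, heavy upstream rainfall) ≈ 0.4549

P(flood warning | heavy upstream rainfall) = 0.36·0.67 + 0.61·0.33 = 0.241200 + 0.201300 = 0.442500
The dam release-present share is 0.61·0.33 = 0.201300.
So P(dam release | flood warning, heavy upstream rainfall) = 0.201300/0.442500 ≈ 0.4549.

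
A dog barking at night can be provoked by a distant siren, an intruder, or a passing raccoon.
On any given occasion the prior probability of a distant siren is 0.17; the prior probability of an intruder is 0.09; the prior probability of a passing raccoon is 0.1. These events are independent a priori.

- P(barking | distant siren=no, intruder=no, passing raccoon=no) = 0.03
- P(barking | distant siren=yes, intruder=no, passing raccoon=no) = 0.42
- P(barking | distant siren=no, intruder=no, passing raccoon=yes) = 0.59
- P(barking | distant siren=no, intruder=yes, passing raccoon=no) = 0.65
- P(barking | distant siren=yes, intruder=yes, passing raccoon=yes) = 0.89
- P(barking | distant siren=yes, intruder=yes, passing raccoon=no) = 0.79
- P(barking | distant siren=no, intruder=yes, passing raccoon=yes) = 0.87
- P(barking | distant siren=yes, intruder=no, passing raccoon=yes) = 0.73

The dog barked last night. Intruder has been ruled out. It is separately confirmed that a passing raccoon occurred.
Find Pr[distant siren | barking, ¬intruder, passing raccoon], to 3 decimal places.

Pr[distant siren | barking, ¬intruder, passing raccoon] ≈ 0.202

P(barking | ¬intruder, passing raccoon) = 0.59×0.83 + 0.73×0.17 = 0.489700 + 0.124100 = 0.613800
The distant siren-present share is 0.73×0.17 = 0.124100.
Hence the posterior is 0.124100/0.613800 ≈ 0.202.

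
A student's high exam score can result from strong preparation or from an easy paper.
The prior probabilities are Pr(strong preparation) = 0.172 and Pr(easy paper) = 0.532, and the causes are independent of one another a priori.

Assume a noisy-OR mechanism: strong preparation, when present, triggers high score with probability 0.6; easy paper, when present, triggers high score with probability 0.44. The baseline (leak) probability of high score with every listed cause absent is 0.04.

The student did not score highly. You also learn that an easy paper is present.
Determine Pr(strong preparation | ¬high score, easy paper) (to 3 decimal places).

Pr(strong preparation | ¬high score, easy paper) ≈ 0.077

Under noisy-OR, P(high score | causes) = 1 − (1−0.04)·∏(1−qᵢ) over the active causes.
P(¬high score | easy paper) = 0.5376*0.828 + 0.21504*0.172 = 0.445133 + 0.036987 = 0.482120
Restricting to configurations with strong preparation present: 0.21504*0.172 = 0.036987.
Hence the posterior is 0.036987/0.482120 ≈ 0.077.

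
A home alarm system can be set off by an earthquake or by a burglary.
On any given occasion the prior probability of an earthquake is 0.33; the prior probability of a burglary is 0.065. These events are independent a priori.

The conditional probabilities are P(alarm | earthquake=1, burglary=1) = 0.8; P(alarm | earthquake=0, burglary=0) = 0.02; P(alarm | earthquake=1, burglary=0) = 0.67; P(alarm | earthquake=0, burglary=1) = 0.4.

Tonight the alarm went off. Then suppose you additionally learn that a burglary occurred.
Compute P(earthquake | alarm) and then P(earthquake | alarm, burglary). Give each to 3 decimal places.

P(alarm) = 0.02×0.67×0.935 + 0.4×0.67×0.065 + 0.67×0.33×0.935 + 0.8×0.33×0.065 = 0.012529 + 0.017420 + 0.206729 + 0.017160 = 0.253838
The earthquake-present share is 0.206729 + 0.017160 = 0.223889.
Hence the posterior is 0.223889/0.253838 ≈ 0.882.

Now condition on the additional information:
For the numerator, keep only earthquake=true terms: 0.8·0.33 = 0.264000
Normalizer over all consistent configurations: 0.4·0.67 + 0.8·0.33 = 0.532000
Posterior = 0.264000 / 0.532000 ≈ 0.496
Conditioning on burglary lowers the posterior on earthquake: the classic explaining-away effect in a common-effect structure.

P(earthquake | alarm) ≈ 0.882; P(earthquake | alarm, burglary) ≈ 0.496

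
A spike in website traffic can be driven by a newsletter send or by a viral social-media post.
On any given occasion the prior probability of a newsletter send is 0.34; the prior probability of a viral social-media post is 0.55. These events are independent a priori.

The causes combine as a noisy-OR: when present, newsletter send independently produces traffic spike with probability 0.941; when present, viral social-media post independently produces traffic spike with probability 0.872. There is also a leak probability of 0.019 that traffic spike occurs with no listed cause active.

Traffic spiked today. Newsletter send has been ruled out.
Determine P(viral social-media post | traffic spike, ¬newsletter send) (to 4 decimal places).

Under noisy-OR, P(traffic spike | causes) = 1 − (1−0.019)·∏(1−qᵢ) over the active causes.
Enumerate both values of viral social-media post and weight by the priors:
  P(traffic spike | ¬newsletter send) = 0.019×0.45 + 0.874432×0.55
        = 0.008550 + 0.480938 = 0.489488
Keeping only the viral social-media post-present terms gives 0.480938, so
  P(viral social-media post | traffic spike, ¬newsletter send) = 0.480938 / 0.489488 ≈ 0.9825

P(viral social-media post | traffic spike, ¬newsletter send) ≈ 0.9825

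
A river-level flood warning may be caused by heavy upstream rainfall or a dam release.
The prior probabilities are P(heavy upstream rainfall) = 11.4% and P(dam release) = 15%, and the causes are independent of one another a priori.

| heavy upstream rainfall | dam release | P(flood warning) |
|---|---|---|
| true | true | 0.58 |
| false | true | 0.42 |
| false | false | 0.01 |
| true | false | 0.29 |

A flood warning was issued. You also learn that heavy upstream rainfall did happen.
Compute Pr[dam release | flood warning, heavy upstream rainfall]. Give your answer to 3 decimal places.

P(flood warning | heavy upstream rainfall) = 0.29·0.85 + 0.58·0.15 = 0.246500 + 0.087000 = 0.333500
Restricting to configurations with dam release present: 0.58·0.15 = 0.087000.
So P(dam release | flood warning, heavy upstream rainfall) = 0.087000/0.333500 ≈ 0.261.

Pr[dam release | flood warning, heavy upstream rainfall] ≈ 0.261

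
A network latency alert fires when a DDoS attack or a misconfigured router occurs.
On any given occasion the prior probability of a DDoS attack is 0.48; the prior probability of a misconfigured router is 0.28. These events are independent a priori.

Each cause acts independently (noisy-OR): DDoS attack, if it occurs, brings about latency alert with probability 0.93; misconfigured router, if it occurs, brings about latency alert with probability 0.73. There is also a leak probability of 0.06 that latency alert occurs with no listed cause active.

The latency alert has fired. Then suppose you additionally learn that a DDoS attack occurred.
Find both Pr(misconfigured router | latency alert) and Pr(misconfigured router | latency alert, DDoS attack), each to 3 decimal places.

Pr(misconfigured router | latency alert) ≈ 0.411; Pr(misconfigured router | latency alert, DDoS attack) ≈ 0.290

Under noisy-OR, P(latency alert | causes) = 1 − (1−0.06)·∏(1−qᵢ) over the active causes.
Numerator (weight on configurations with misconfigured router): 0.108647 + 0.132012 = 0.240659
Denominator P(latency alert): 0.06·0.52·0.72 + 0.7462·0.52·0.28 + 0.9342·0.48·0.72 + 0.982234·0.48·0.28 = 0.585983
Posterior = 0.240659 / 0.585983 ≈ 0.411

With the extra evidence:
P(latency alert | DDoS attack) = 0.9342*0.72 + 0.982234*0.28 = 0.672624 + 0.275026 = 0.947650
Of this, 0.275026 comes from 0.982234*0.28 (the misconfigured router=true cases).
Hence the posterior is 0.275026/0.947650 ≈ 0.290.
The drop from 0.411 to 0.290 is the explaining-away (discounting) effect.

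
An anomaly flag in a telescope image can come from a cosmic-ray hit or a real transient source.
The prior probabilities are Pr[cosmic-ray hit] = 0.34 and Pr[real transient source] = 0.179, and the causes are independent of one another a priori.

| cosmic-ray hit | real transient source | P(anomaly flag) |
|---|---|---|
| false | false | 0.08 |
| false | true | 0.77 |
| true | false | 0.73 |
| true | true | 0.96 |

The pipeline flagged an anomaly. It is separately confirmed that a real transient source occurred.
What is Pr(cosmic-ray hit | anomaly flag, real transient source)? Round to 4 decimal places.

Pr(cosmic-ray hit | anomaly flag, real transient source) ≈ 0.3911

Enumerate both values of cosmic-ray hit and weight by the priors:
  P(anomaly flag | real transient source) = 0.77×0.66 + 0.96×0.34
        = 0.508200 + 0.326400 = 0.834600
Configurations with cosmic-ray hit contribute 0.326400, so
  P(cosmic-ray hit | anomaly flag, real transient source) = 0.326400 / 0.834600 ≈ 0.3911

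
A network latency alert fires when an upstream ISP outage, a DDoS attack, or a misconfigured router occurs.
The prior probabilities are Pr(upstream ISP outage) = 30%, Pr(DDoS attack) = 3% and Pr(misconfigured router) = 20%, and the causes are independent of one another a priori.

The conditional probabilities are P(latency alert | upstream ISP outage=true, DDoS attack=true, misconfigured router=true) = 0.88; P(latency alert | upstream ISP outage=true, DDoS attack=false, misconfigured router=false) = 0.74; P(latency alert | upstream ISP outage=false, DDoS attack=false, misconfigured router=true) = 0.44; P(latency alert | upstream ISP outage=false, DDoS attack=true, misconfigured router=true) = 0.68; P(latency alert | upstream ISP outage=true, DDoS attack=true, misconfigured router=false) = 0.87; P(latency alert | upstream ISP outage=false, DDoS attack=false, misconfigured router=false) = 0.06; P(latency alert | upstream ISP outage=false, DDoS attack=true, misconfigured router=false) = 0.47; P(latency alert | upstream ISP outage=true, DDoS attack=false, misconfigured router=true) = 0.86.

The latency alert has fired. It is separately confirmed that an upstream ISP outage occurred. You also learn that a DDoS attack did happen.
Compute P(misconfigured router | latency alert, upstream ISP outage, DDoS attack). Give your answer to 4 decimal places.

By total probability over both values of misconfigured router:
  P(latency alert | upstream ISP outage, DDoS attack) = 0.87·0.8 + 0.88·0.2
        = 0.696000 + 0.176000 = 0.872000
Keeping only the misconfigured router-present terms gives 0.176000, so
  P(misconfigured router | latency alert, upstream ISP outage, DDoS attack) = 0.176000 / 0.872000 ≈ 0.2018

P(misconfigured router | latency alert, upstream ISP outage, DDoS attack) ≈ 0.2018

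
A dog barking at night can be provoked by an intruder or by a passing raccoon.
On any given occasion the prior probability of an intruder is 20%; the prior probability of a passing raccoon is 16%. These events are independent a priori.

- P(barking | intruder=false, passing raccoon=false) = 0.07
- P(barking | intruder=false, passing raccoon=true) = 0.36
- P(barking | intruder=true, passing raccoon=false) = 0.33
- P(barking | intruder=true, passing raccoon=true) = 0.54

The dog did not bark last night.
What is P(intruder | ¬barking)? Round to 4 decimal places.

P(intruder | ¬barking) ≈ 0.1526

Numerator (weight on configurations with intruder): 0.112560 + 0.014720 = 0.127280
Denominator P(¬barking): 0.93×0.8×0.84 + 0.64×0.8×0.16 + 0.67×0.2×0.84 + 0.46×0.2×0.16 = 0.834160
Posterior = 0.127280 / 0.834160 ≈ 0.1526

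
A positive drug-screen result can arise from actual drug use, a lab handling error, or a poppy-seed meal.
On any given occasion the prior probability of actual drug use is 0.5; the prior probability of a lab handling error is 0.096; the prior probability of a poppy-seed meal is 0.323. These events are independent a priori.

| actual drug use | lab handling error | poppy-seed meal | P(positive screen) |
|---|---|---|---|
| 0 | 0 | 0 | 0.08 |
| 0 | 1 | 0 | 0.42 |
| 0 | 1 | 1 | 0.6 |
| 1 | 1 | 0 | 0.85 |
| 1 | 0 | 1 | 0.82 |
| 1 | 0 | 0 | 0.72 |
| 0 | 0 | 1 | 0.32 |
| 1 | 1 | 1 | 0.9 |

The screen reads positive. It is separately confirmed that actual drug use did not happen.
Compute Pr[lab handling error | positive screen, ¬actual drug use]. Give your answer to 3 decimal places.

P(positive screen | ¬actual drug use) = 0.08·0.904·0.677 + 0.32·0.904·0.323 + 0.42·0.096·0.677 + 0.6·0.096·0.323 = 0.048961 + 0.093437 + 0.027297 + 0.018605 = 0.188300
The lab handling error-present share is 0.027297 + 0.018605 = 0.045902.
So P(lab handling error | positive screen, ¬actual drug use) = 0.045902/0.188300 ≈ 0.244.

Pr[lab handling error | positive screen, ¬actual drug use] ≈ 0.244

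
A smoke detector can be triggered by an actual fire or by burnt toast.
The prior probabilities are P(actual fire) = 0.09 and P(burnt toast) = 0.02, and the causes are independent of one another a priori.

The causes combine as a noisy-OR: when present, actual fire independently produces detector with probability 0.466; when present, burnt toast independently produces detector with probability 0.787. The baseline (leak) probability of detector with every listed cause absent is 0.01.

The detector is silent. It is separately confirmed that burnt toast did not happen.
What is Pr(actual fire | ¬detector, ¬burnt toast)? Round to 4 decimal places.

Under noisy-OR, P(detector | causes) = 1 − (1−0.01)·∏(1−qᵢ) over the active causes.
P(¬detector | ¬burnt toast) = 0.99*0.91 + 0.52866*0.09 = 0.900900 + 0.047579 = 0.948479
The actual fire-present share is 0.52866*0.09 = 0.047579.
Hence the posterior is 0.047579/0.948479 ≈ 0.0502.

Pr(actual fire | ¬detector, ¬burnt toast) ≈ 0.0502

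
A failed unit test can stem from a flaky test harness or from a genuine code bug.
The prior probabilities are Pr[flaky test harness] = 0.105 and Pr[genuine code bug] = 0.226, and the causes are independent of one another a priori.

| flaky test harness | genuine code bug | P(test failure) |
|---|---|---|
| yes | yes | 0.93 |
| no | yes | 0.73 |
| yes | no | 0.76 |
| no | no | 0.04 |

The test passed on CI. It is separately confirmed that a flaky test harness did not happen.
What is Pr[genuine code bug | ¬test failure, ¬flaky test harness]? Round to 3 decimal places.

Enumerate both values of genuine code bug and weight by the priors:
  P(¬test failure | ¬flaky test harness) = 0.96*0.774 + 0.27*0.226
        = 0.743040 + 0.061020 = 0.804060
The terms with genuine code bug present sum to 0.061020, so
  P(genuine code bug | ¬test failure, ¬flaky test harness) = 0.061020 / 0.804060 ≈ 0.076

Pr[genuine code bug | ¬test failure, ¬flaky test harness] ≈ 0.076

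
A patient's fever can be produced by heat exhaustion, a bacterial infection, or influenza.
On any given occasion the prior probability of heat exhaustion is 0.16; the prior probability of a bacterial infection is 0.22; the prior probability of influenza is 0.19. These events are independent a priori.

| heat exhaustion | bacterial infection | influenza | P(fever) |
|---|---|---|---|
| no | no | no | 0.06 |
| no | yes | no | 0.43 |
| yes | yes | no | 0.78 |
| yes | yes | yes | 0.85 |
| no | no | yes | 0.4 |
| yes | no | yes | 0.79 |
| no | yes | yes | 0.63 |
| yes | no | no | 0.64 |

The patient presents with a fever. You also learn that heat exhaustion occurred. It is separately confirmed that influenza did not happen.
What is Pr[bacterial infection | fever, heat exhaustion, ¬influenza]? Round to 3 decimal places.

Pr[bacterial infection | fever, heat exhaustion, ¬influenza] ≈ 0.256

P(fever | heat exhaustion, ¬influenza) = 0.64·0.78 + 0.78·0.22 = 0.499200 + 0.171600 = 0.670800
Restricting to configurations with bacterial infection present: 0.78·0.22 = 0.171600.
So P(bacterial infection | fever, heat exhaustion, ¬influenza) = 0.171600/0.670800 ≈ 0.256.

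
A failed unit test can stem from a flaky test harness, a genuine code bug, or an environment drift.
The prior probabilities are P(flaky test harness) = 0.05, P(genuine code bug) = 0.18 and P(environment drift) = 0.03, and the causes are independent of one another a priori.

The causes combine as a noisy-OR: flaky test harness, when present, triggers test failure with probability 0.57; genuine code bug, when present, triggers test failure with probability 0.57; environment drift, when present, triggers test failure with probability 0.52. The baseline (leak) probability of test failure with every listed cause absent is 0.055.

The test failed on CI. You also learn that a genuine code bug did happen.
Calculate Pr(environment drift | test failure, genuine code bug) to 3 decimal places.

Under noisy-OR, P(test failure | causes) = 1 − (1−0.055)·∏(1−qᵢ) over the active causes.
Enumerate the 4 (flaky test harness, environment drift) configurations and weight by the priors:
  P(test failure | genuine code bug) = 0.59365*0.95*0.97 + 0.804952*0.95*0.03 + 0.825269*0.05*0.97 + 0.916129*0.05*0.03
        = 0.547048 + 0.022941 + 0.040026 + 0.001374 = 0.611389
The terms with environment drift present sum to 0.024315, so
  P(environment drift | test failure, genuine code bug) = 0.024315 / 0.611389 ≈ 0.040

Pr(environment drift | test failure, genuine code bug) ≈ 0.040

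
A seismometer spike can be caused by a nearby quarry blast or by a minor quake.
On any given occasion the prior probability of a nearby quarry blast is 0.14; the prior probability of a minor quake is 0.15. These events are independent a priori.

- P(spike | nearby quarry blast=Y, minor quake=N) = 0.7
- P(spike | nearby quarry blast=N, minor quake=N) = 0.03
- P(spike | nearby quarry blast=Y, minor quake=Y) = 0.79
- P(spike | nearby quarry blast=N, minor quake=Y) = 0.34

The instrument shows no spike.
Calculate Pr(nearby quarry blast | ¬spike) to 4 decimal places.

For the numerator, keep only nearby quarry blast=true terms: 0.035700 + 0.004410 = 0.040110
Denominator P(¬spike): 0.97*0.86*0.85 + 0.66*0.86*0.15 + 0.3*0.14*0.85 + 0.21*0.14*0.15 = 0.834320
Posterior = 0.040110 / 0.834320 ≈ 0.0481

Pr(nearby quarry blast | ¬spike) ≈ 0.0481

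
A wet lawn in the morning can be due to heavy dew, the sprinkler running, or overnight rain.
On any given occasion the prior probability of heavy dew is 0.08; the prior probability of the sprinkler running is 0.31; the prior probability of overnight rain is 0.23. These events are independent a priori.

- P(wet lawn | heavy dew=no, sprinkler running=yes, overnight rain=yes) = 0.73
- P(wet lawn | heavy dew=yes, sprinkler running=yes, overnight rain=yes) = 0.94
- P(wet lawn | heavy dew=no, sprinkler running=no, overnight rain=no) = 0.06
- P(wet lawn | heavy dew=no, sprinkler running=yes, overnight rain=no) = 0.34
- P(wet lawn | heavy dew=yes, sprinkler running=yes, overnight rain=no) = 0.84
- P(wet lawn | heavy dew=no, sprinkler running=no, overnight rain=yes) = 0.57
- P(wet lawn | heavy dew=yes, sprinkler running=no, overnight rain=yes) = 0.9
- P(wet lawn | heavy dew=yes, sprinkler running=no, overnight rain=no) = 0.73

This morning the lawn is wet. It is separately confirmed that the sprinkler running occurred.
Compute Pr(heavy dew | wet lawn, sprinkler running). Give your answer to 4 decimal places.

Pr(heavy dew | wet lawn, sprinkler running) ≈ 0.1487

P(wet lawn | sprinkler running) = 0.34*0.92*0.77 + 0.73*0.92*0.23 + 0.84*0.08*0.77 + 0.94*0.08*0.23 = 0.240856 + 0.154468 + 0.051744 + 0.017296 = 0.464364
Restricting to configurations with heavy dew present: 0.051744 + 0.017296 = 0.069040.
So P(heavy dew | wet lawn, sprinkler running) = 0.069040/0.464364 ≈ 0.1487.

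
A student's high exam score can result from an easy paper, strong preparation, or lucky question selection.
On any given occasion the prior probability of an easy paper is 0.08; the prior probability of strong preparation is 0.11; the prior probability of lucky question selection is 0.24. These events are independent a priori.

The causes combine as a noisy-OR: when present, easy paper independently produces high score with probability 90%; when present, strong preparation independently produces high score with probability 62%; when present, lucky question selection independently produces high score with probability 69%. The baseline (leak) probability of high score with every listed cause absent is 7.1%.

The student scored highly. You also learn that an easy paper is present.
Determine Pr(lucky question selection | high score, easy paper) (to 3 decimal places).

Pr(lucky question selection | high score, easy paper) ≈ 0.252

Under noisy-OR, P(high score | causes) = 1 − (1−0.071)·∏(1−qᵢ) over the active causes.
P(high score | easy paper) = 0.9071*0.89*0.76 + 0.971201*0.89*0.24 + 0.964698*0.11*0.76 + 0.989056*0.11*0.24 = 0.613562 + 0.207449 + 0.080649 + 0.026111 = 0.927771
Restricting to configurations with lucky question selection present: 0.207449 + 0.026111 = 0.233560.
Hence the posterior is 0.233560/0.927771 ≈ 0.252.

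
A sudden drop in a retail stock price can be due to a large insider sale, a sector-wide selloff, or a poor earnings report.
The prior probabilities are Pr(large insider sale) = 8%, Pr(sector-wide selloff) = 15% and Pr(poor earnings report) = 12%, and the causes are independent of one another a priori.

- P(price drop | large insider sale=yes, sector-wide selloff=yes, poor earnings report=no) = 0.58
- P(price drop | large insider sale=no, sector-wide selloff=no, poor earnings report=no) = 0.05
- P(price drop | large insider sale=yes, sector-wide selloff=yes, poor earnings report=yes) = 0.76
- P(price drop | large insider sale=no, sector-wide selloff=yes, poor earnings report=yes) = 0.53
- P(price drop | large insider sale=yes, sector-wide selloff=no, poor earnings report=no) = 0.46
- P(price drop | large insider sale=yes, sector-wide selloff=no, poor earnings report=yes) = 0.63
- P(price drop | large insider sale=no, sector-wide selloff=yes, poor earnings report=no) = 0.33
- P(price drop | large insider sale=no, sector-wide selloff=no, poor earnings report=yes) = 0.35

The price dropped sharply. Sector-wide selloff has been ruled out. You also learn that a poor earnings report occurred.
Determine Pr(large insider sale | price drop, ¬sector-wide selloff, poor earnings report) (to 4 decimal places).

Pr(large insider sale | price drop, ¬sector-wide selloff, poor earnings report) ≈ 0.1353

For the numerator, keep only large insider sale=true terms: 0.63*0.08 = 0.050400
The normalizing constant is 0.35*0.92 + 0.63*0.08 = 0.372400
Posterior = 0.050400 / 0.372400 ≈ 0.1353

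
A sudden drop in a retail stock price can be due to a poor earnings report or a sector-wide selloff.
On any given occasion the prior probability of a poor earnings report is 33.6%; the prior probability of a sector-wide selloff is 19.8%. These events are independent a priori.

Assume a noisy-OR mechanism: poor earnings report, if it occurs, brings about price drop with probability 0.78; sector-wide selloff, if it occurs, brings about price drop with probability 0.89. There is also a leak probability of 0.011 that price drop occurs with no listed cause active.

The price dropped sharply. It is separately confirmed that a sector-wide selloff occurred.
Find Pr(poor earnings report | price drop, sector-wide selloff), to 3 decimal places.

Under noisy-OR, P(price drop | causes) = 1 − (1−0.011)·∏(1−qᵢ) over the active causes.
Numerator (weight on configurations with poor earnings report): 0.976066·0.336 = 0.327958
Denominator P(price drop | sector-wide selloff): 0.89121·0.664 + 0.976066·0.336 = 0.919721
Posterior = 0.327958 / 0.919721 ≈ 0.357

Pr(poor earnings report | price drop, sector-wide selloff) ≈ 0.357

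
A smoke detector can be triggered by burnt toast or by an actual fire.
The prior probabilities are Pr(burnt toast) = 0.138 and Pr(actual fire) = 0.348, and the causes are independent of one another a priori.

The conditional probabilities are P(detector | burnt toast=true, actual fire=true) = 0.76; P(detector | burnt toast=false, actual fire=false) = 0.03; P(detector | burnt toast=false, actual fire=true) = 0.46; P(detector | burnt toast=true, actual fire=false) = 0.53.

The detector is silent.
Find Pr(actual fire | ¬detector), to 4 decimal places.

P(¬detector) = 0.97*0.862*0.652 + 0.54*0.862*0.348 + 0.47*0.138*0.652 + 0.24*0.138*0.348 = 0.545163 + 0.161987 + 0.042289 + 0.011526 = 0.760965
Of this, 0.173513 comes from 0.161987 + 0.011526 (the actual fire=true cases).
Hence the posterior is 0.173513/0.760965 ≈ 0.2280.

Pr(actual fire | ¬detector) ≈ 0.2280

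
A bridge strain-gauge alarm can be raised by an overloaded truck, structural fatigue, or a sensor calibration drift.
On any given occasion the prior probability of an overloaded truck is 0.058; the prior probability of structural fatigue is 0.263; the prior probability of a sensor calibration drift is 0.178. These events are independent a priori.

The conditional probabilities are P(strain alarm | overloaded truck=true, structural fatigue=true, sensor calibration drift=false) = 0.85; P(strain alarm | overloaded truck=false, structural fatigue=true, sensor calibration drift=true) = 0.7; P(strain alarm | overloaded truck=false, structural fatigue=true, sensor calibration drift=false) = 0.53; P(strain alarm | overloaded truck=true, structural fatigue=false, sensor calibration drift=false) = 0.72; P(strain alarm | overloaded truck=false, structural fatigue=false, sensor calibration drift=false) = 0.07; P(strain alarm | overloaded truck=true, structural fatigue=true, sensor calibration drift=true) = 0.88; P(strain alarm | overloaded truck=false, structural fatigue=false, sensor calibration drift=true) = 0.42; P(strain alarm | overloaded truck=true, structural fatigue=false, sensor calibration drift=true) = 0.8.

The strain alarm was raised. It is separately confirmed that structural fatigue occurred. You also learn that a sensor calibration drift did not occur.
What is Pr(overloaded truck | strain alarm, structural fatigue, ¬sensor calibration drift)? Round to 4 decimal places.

Weight on overloaded truck=true, given the evidence: 0.85*0.058 = 0.049300
Normalizer over all consistent configurations: 0.53*0.942 + 0.85*0.058 = 0.548560
Posterior = 0.049300 / 0.548560 ≈ 0.0899

Pr(overloaded truck | strain alarm, structural fatigue, ¬sensor calibration drift) ≈ 0.0899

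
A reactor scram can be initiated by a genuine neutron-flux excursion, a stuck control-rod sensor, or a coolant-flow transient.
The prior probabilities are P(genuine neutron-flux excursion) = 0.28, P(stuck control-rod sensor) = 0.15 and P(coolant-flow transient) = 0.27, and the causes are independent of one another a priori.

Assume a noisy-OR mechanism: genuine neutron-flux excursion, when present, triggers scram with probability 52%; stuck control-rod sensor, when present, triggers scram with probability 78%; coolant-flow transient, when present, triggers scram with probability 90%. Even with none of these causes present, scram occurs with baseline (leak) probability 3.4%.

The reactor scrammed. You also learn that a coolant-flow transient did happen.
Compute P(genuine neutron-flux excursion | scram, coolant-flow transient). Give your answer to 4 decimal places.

P(genuine neutron-flux excursion | scram, coolant-flow transient) ≈ 0.2896

Under noisy-OR, P(scram | causes) = 1 − (1−0.034)·∏(1−qᵢ) over the active causes.
Numerator (weight on configurations with genuine neutron-flux excursion): 0.226964 + 0.041572 = 0.268536
Normalizer over all consistent configurations: 0.9034*0.72*0.85 + 0.978748*0.72*0.15 + 0.953632*0.28*0.85 + 0.989799*0.28*0.15 = 0.927122
Posterior = 0.268536 / 0.927122 ≈ 0.2896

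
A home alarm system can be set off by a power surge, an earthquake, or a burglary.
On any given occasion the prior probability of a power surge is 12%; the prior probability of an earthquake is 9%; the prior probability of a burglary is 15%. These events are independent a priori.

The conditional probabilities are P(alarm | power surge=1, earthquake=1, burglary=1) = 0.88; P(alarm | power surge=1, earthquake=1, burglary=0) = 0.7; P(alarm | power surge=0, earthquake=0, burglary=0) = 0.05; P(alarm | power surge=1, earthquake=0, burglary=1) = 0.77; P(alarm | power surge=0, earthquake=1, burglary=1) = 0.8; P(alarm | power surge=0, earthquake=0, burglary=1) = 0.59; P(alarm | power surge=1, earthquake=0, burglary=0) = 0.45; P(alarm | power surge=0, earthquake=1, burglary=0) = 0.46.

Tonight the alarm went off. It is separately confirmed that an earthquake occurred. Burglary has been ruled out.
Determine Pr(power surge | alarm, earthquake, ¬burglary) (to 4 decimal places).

P(alarm | earthquake, ¬burglary) = 0.46×0.88 + 0.7×0.12 = 0.404800 + 0.084000 = 0.488800
Restricting to configurations with power surge present: 0.7×0.12 = 0.084000.
So P(power surge | alarm, earthquake, ¬burglary) = 0.084000/0.488800 ≈ 0.1718.

Pr(power surge | alarm, earthquake, ¬burglary) ≈ 0.1718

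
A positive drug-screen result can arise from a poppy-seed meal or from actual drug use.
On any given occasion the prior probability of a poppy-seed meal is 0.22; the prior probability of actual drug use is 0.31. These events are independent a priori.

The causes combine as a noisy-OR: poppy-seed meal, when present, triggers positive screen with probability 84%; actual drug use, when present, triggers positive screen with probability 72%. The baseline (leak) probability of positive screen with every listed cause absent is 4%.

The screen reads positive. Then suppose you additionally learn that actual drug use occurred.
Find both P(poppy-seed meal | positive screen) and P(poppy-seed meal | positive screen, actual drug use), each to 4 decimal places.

P(poppy-seed meal | positive screen) ≈ 0.4942; P(poppy-seed meal | positive screen, actual drug use) ≈ 0.2696

Under noisy-OR, P(positive screen | causes) = 1 − (1−0.04)·∏(1−qᵢ) over the active causes.
Enumerate the 4 (poppy-seed meal, actual drug use) configurations and weight by the priors:
  P(positive screen) = 0.04*0.78*0.69 + 0.7312*0.78*0.31 + 0.8464*0.22*0.69 + 0.956992*0.22*0.31
        = 0.021528 + 0.176804 + 0.128484 + 0.065267 = 0.392083
Keeping only the poppy-seed meal-present terms gives 0.193751, so
  P(poppy-seed meal | positive screen) = 0.193751 / 0.392083 ≈ 0.4942

Now condition on the additional information:
P(positive screen | actual drug use) = 0.7312·0.78 + 0.956992·0.22 = 0.570336 + 0.210538 = 0.780874
Of this, 0.210538 comes from 0.956992·0.22 (the poppy-seed meal=true cases).
P(poppy-seed meal | positive screen, actual drug use) = 0.210538 / 0.780874 ≈ 0.2696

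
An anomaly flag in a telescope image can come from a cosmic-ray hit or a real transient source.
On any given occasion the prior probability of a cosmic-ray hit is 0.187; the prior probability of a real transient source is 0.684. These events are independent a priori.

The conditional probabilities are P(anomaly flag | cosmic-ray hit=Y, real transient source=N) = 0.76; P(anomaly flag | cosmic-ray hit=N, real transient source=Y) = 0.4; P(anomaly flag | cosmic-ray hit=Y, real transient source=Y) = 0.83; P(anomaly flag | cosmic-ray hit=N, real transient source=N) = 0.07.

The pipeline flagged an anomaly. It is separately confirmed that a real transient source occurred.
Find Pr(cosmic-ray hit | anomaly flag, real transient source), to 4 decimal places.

Pr(cosmic-ray hit | anomaly flag, real transient source) ≈ 0.3231

P(anomaly flag | real transient source) = 0.4*0.813 + 0.83*0.187 = 0.325200 + 0.155210 = 0.480410
The cosmic-ray hit-present share is 0.83*0.187 = 0.155210.
P(cosmic-ray hit | anomaly flag, real transient source) = 0.155210 / 0.480410 ≈ 0.3231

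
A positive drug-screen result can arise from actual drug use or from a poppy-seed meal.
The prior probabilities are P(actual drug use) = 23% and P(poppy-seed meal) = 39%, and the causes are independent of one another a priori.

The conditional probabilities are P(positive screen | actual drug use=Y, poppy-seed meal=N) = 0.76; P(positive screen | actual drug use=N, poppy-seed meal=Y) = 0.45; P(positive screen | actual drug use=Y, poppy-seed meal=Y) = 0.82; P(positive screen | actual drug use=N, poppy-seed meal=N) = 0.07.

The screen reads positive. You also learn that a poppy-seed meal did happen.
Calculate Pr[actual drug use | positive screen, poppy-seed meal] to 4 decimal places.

Numerator (weight on configurations with actual drug use): 0.82×0.23 = 0.188600
Denominator P(positive screen | poppy-seed meal): 0.45×0.77 + 0.82×0.23 = 0.535100
P(actual drug use | positive screen, poppy-seed meal) = 0.188600/0.535100 ≈ 0.3525

Pr[actual drug use | positive screen, poppy-seed meal] ≈ 0.3525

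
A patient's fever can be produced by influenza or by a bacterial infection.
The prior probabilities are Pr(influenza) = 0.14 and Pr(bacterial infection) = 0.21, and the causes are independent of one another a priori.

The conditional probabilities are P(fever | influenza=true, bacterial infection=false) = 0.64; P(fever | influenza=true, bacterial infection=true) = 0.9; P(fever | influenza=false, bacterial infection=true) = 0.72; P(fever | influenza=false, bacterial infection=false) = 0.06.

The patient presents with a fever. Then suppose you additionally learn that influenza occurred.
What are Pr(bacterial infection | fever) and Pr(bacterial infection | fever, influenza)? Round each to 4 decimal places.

Numerator (weight on configurations with bacterial infection): 0.130032 + 0.026460 = 0.156492
Denominator P(fever): 0.06×0.86×0.79 + 0.72×0.86×0.21 + 0.64×0.14×0.79 + 0.9×0.14×0.21 = 0.268040
P(bacterial infection | fever) = 0.156492/0.268040 ≈ 0.5838

Now also conditioning on influenza=true:
For the numerator, keep only bacterial infection=true terms: 0.9·0.21 = 0.189000
Denominator P(fever | influenza): 0.64·0.79 + 0.9·0.21 = 0.694600
Posterior = 0.189000 / 0.694600 ≈ 0.2721

Pr(bacterial infection | fever) ≈ 0.5838; Pr(bacterial infection | fever, influenza) ≈ 0.2721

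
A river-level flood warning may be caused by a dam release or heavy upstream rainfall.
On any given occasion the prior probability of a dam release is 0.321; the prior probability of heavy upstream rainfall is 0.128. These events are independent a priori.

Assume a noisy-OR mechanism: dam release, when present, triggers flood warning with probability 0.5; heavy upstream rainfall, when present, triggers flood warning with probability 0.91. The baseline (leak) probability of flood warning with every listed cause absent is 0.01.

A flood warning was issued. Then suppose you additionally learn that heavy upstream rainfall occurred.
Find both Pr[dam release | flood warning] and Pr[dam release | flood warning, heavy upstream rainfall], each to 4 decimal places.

Under noisy-OR, P(flood warning | causes) = 1 − (1−0.01)·∏(1−qᵢ) over the active causes.
Enumerate the 4 (dam release, heavy upstream rainfall) configurations and weight by the priors:
  P(flood warning) = 0.01×0.679×0.872 + 0.9109×0.679×0.128 + 0.505×0.321×0.872 + 0.95545×0.321×0.128
        = 0.005921 + 0.079168 + 0.141356 + 0.039258 = 0.265703
Keeping only the dam release-present terms gives 0.180614, so
  P(dam release | flood warning) = 0.180614 / 0.265703 ≈ 0.6798

With the extra evidence:
P(flood warning | heavy upstream rainfall) = 0.9109·0.679 + 0.95545·0.321 = 0.618501 + 0.306699 = 0.925200
Of this, 0.306699 comes from 0.95545·0.321 (the dam release=true cases).
P(dam release | flood warning, heavy upstream rainfall) = 0.306699 / 0.925200 ≈ 0.3315
— heavy upstream rainfall explains away the evidence for dam release.

Pr[dam release | flood warning] ≈ 0.6798; Pr[dam release | flood warning, heavy upstream rainfall] ≈ 0.3315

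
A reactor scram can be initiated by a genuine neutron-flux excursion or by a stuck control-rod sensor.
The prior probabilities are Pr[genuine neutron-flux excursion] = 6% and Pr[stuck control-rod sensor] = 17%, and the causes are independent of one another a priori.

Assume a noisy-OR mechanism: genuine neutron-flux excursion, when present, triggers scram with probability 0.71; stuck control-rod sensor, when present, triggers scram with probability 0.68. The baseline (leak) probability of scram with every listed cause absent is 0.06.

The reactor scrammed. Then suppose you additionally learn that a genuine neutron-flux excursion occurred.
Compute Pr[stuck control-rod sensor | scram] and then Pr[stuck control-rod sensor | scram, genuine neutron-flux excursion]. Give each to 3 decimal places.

Pr[stuck control-rod sensor | scram] ≈ 0.593; Pr[stuck control-rod sensor | scram, genuine neutron-flux excursion] ≈ 0.204

Under noisy-OR, P(scram | causes) = 1 − (1−0.06)·∏(1−qᵢ) over the active causes.
Weight on stuck control-rod sensor=true, given the evidence: 0.111732 + 0.009310 = 0.121042
Denominator P(scram): 0.06×0.94×0.83 + 0.6992×0.94×0.17 + 0.7274×0.06×0.83 + 0.912768×0.06×0.17 = 0.204079
P(stuck control-rod sensor | scram) = 0.121042/0.204079 ≈ 0.593

Now condition on the additional information:
By total probability over both values of stuck control-rod sensor:
  P(scram | genuine neutron-flux excursion) = 0.7274*0.83 + 0.912768*0.17
        = 0.603742 + 0.155171 = 0.758913
The terms with stuck control-rod sensor present sum to 0.155171, so
  P(stuck control-rod sensor | scram, genuine neutron-flux excursion) = 0.155171 / 0.758913 ≈ 0.204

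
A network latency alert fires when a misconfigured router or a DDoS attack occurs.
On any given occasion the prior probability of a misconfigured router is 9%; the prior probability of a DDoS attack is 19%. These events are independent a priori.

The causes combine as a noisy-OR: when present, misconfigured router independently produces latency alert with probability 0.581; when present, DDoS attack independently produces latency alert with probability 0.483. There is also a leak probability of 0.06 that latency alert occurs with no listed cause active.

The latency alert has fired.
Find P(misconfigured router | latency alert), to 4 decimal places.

Under noisy-OR, P(latency alert | causes) = 1 − (1−0.06)·∏(1−qᵢ) over the active causes.
Weight on misconfigured router=true, given the evidence: 0.044188 + 0.013618 = 0.057806
Denominator P(latency alert): 0.06*0.91*0.81 + 0.51402*0.91*0.19 + 0.60614*0.09*0.81 + 0.796374*0.09*0.19 = 0.190906
P(misconfigured router | latency alert) = 0.057806/0.190906 ≈ 0.3028

P(misconfigured router | latency alert) ≈ 0.3028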